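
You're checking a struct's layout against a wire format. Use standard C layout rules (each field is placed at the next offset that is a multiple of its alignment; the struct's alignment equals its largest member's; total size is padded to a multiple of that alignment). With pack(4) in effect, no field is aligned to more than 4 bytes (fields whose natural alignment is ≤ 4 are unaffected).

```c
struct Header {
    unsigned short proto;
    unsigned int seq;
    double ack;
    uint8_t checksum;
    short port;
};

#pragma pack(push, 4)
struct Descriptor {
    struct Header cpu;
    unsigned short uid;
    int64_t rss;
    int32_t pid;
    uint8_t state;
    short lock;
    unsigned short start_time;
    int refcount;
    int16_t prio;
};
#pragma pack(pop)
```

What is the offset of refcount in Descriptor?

48

Header: 0..2  proto  (2B, 2-aligned); 2..4  -- padding (2B); 4..8  seq  (4B, 4-aligned); 8..16  ack  (8B, 8-aligned); 16..17  checksum  (1B, 1-aligned); 17..18  -- padding (1B); 18..20  port  (2B, 2-aligned); 20..24  -- tail padding (4B); sizeof = 24, alignof = 8
0..24  cpu  (24B, 4-aligned)
24..26  uid  (2B, 2-aligned)
26..28  -- padding (2B)
28..36  rss  (8B, 4-aligned)
36..40  pid  (4B, 4-aligned)
40..41  state  (1B, 1-aligned)
41..42  -- padding (1B)
42..44  lock  (2B, 2-aligned)
44..46  start_time  (2B, 2-aligned)
46..48  -- padding (2B)
48..52  refcount  (4B, 4-aligned)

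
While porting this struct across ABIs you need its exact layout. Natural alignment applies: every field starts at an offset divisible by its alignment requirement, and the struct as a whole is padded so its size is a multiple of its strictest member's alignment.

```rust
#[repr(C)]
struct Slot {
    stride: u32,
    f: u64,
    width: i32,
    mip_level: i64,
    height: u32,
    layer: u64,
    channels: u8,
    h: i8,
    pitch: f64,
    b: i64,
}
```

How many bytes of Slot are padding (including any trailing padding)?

18

@0: stride [4B, align 4] → 4
+4 pad (align 8)
@8: f [8B, align 8] → 16
@16: width [4B, align 4] → 20
+4 pad (align 8)
@24: mip_level [8B, align 8] → 32
@32: height [4B, align 4] → 36
+4 pad (align 8)
@40: layer [8B, align 8] → 48
@48: channels [1B, align 1] → 49
@49: h [1B, align 1] → 50
+6 pad (align 8)
@56: pitch [8B, align 8] → 64
@64: b [8B, align 8] → 72
size 72, align 8
data bytes 54, size 72 → padding 18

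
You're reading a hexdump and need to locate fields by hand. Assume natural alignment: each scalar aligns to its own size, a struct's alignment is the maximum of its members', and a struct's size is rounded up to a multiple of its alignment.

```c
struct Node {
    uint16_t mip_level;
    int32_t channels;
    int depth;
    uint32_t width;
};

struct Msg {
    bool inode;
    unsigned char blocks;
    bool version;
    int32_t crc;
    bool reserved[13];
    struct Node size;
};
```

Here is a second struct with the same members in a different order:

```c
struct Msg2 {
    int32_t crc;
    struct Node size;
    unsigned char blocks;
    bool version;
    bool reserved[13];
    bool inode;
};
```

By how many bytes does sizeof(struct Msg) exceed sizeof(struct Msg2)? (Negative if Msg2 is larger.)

4

Node: mip_level at 0 (size 2, align 2) → ends 2; pad 2 to align 4 for channels; channels at 4 (size 4, align 4) → ends 8; depth at 8 (size 4, align 4) → ends 12; width at 12 (size 4, align 4) → ends 16; total 16 bytes, alignment 4
inode at 0 (size 1, align 1) → ends 1
blocks at 1 (size 1, align 1) → ends 2
version at 2 (size 1, align 1) → ends 3
pad 1 to align 4 for crc
crc at 4 (size 4, align 4) → ends 8
reserved at 8 (size 13, align 1) → ends 21
pad 3 to align 4 for size
size at 24 (size 16, align 4) → ends 40
total 40 bytes, alignment 4
— Msg2 —
crc at 0 (size 4, align 4) → ends 4
size at 4 (size 16, align 4) → ends 20
blocks at 20 (size 1, align 1) → ends 21
version at 21 (size 1, align 1) → ends 22
reserved at 22 (size 13, align 1) → ends 35
inode at 35 (size 1, align 1) → ends 36
total 36 bytes, alignment 4
40 − 36 = 4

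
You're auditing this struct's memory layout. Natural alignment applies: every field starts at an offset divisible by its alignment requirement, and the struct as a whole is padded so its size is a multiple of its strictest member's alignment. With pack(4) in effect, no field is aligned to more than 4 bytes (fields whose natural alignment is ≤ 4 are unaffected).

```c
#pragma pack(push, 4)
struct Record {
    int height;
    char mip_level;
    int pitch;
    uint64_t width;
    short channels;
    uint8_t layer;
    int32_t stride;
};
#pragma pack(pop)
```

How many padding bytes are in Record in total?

0..4  height  (4B, 4-aligned)
4..5  mip_level  (1B, 1-aligned)
5..8  -- padding (3B)
8..12  pitch  (4B, 4-aligned)
12..20  width  (8B, 4-aligned)
20..22  channels  (2B, 2-aligned)
22..23  layer  (1B, 1-aligned)
23..24  -- padding (1B)
24..28  stride  (4B, 4-aligned)
sizeof = 28, alignof = 4
data bytes 24, size 28 → padding 4

4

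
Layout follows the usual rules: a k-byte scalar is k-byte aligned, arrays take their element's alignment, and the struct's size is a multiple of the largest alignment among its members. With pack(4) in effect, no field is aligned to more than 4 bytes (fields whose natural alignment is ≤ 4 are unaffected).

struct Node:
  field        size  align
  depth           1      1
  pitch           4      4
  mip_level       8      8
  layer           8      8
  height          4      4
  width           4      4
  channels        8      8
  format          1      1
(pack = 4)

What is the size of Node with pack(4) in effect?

44

depth at 0 (size 1, align 1) → ends 1
pad 3 to align 4 for pitch
pitch at 4 (size 4, align 4) → ends 8
mip_level at 8 (size 8, align 4) → ends 16
layer at 16 (size 8, align 4) → ends 24
height at 24 (size 4, align 4) → ends 28
width at 28 (size 4, align 4) → ends 32
channels at 32 (size 8, align 4) → ends 40
format at 40 (size 1, align 1) → ends 41
tail pad 3 to reach multiple of 4
total 44 bytes, alignment 4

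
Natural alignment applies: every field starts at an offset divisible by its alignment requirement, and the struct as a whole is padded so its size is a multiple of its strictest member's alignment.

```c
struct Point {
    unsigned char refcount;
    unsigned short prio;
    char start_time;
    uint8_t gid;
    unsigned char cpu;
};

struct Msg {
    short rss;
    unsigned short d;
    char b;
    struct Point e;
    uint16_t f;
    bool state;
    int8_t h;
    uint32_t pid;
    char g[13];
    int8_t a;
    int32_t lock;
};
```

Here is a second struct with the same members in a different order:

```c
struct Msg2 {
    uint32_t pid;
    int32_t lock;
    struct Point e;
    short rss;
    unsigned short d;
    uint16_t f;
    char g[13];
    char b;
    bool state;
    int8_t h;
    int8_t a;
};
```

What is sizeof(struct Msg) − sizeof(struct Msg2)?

4

Point: refcount at 0 (size 1, align 1) → ends 1; pad 1 to align 2 for prio; prio at 2 (size 2, align 2) → ends 4; start_time at 4 (size 1, align 1) → ends 5; gid at 5 (size 1, align 1) → ends 6; cpu at 6 (size 1, align 1) → ends 7; tail pad 1 to reach multiple of 2; total 8 bytes, alignment 2
rss at 0 (size 2, align 2) → ends 2
d at 2 (size 2, align 2) → ends 4
b at 4 (size 1, align 1) → ends 5
pad 1 to align 2 for e
e at 6 (size 8, align 2) → ends 14
f at 14 (size 2, align 2) → ends 16
state at 16 (size 1, align 1) → ends 17
h at 17 (size 1, align 1) → ends 18
pad 2 to align 4 for pid
pid at 20 (size 4, align 4) → ends 24
g at 24 (size 13, align 1) → ends 37
a at 37 (size 1, align 1) → ends 38
pad 2 to align 4 for lock
lock at 40 (size 4, align 4) → ends 44
total 44 bytes, alignment 4
— Msg2 —
pid at 0 (size 4, align 4) → ends 4
lock at 4 (size 4, align 4) → ends 8
e at 8 (size 8, align 2) → ends 16
rss at 16 (size 2, align 2) → ends 18
d at 18 (size 2, align 2) → ends 20
f at 20 (size 2, align 2) → ends 22
g at 22 (size 13, align 1) → ends 35
b at 35 (size 1, align 1) → ends 36
state at 36 (size 1, align 1) → ends 37
h at 37 (size 1, align 1) → ends 38
a at 38 (size 1, align 1) → ends 39
tail pad 1 to reach multiple of 4
total 40 bytes, alignment 4
44 − 40 = 4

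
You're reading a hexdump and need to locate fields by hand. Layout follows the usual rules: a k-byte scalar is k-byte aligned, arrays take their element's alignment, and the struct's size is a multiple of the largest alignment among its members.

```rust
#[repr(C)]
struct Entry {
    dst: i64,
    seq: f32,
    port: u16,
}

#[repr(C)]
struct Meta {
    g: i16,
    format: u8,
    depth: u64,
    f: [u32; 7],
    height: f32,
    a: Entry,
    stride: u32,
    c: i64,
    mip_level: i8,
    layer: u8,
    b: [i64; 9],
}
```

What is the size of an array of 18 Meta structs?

Entry: 0..8  dst  (8B, 8-aligned); 8..12  seq  (4B, 4-aligned); 12..14  port  (2B, 2-aligned); 14..16  -- tail padding (2B); sizeof = 16, alignof = 8
0..2  g  (2B, 2-aligned)
2..3  format  (1B, 1-aligned)
3..8  -- padding (5B)
8..16  depth  (8B, 8-aligned)
16..44  f  (28B, 4-aligned)
44..48  height  (4B, 4-aligned)
48..64  a  (16B, 8-aligned)
64..68  stride  (4B, 4-aligned)
68..72  -- padding (4B)
72..80  c  (8B, 8-aligned)
80..81  mip_level  (1B, 1-aligned)
81..82  layer  (1B, 1-aligned)
82..88  -- padding (6B)
88..160  b  (72B, 8-aligned)
sizeof = 160, alignof = 8
array of 18: 18 × 160 = 2880

2880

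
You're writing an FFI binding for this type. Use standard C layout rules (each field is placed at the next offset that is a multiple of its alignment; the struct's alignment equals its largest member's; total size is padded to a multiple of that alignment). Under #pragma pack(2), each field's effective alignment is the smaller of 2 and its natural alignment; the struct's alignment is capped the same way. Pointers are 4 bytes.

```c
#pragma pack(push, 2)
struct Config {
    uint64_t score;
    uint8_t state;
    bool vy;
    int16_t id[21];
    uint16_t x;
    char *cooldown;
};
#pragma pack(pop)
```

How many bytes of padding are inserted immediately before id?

score at 0 (size 8, align 2) → ends 8
state at 8 (size 1, align 1) → ends 9
vy at 9 (size 1, align 1) → ends 10
id at 10 (size 42, align 2) → ends 52

0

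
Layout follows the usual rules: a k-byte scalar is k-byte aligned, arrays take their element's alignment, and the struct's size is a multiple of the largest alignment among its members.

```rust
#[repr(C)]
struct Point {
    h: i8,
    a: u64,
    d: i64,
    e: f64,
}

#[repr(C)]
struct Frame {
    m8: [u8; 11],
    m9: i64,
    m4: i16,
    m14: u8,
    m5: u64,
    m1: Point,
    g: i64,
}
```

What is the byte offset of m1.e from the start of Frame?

Point: 0..1  h  (1B, 1-aligned); 1..8  -- padding (7B); 8..16  a  (8B, 8-aligned); 16..24  d  (8B, 8-aligned); 24..32  e  (8B, 8-aligned); sizeof = 32, alignof = 8
0..11  m8  (11B, 1-aligned)
11..16  -- padding (5B)
16..24  m9  (8B, 8-aligned)
24..26  m4  (2B, 2-aligned)
26..27  m14  (1B, 1-aligned)
27..32  -- padding (5B)
32..40  m5  (8B, 8-aligned)
40..72  m1  (32B, 8-aligned)
within Point: e at 24
40 + 24 = 64

64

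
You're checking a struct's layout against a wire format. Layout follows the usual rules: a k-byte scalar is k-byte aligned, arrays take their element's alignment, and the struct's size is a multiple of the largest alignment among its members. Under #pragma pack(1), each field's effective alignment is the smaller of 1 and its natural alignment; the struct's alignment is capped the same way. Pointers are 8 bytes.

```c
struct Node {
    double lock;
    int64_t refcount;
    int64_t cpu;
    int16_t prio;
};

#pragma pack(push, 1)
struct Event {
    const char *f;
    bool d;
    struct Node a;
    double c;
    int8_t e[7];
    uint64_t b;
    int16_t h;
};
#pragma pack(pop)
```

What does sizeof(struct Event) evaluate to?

66 bytes

Node: 0..8  lock  (8B, 8-aligned); 8..16  refcount  (8B, 8-aligned); 16..24  cpu  (8B, 8-aligned); 24..26  prio  (2B, 2-aligned); 26..32  -- tail padding (6B); sizeof = 32, alignof = 8
0..8  f  (8B, 1-aligned)
8..9  d  (1B, 1-aligned)
9..41  a  (32B, 1-aligned)
41..49  c  (8B, 1-aligned)
49..56  e  (7B, 1-aligned)
56..64  b  (8B, 1-aligned)
64..66  h  (2B, 1-aligned)
sizeof = 66, alignof = 1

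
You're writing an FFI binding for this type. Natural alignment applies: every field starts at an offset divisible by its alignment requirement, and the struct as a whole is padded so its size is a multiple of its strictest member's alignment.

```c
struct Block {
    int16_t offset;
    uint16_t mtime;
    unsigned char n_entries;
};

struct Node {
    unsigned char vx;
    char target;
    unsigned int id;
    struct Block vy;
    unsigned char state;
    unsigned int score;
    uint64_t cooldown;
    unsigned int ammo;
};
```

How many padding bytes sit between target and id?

2

Block: 0..2  offset  (2B, 2-aligned); 2..4  mtime  (2B, 2-aligned); 4..5  n_entries  (1B, 1-aligned); 5..6  -- tail padding (1B); sizeof = 6, alignof = 2
0..1  vx  (1B, 1-aligned)
1..2  target  (1B, 1-aligned)
2..4  -- padding (2B)
4..8  id  (4B, 4-aligned)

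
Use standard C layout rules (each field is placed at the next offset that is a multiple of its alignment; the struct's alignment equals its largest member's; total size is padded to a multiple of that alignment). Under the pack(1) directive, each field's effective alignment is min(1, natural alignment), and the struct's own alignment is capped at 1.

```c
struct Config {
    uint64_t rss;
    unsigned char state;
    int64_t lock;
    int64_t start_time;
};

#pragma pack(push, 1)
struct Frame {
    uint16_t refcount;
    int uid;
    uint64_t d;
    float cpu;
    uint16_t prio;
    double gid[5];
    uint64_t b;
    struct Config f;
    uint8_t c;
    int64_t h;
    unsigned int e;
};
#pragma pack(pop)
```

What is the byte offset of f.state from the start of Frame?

Config: rss at 0 (size 8, align 8) → ends 8; state at 8 (size 1, align 1) → ends 9; pad 7 to align 8 for lock; lock at 16 (size 8, align 8) → ends 24; start_time at 24 (size 8, align 8) → ends 32; total 32 bytes, alignment 8
refcount at 0 (size 2, align 1) → ends 2
uid at 2 (size 4, align 1) → ends 6
d at 6 (size 8, align 1) → ends 14
cpu at 14 (size 4, align 1) → ends 18
prio at 18 (size 2, align 1) → ends 20
gid at 20 (size 40, align 1) → ends 60
b at 60 (size 8, align 1) → ends 68
f at 68 (size 32, align 1) → ends 100
within Config: state at 8
68 + 8 = 76

76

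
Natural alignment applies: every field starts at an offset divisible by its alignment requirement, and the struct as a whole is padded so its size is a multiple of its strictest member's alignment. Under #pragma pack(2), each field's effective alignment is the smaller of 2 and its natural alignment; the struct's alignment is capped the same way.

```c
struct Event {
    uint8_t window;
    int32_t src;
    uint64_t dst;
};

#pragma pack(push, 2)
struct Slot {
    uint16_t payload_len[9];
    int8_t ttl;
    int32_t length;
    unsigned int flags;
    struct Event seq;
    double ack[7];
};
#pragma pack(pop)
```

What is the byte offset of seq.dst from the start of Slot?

Event: 0..1  window  (1B, 1-aligned); 1..4  -- padding (3B); 4..8  src  (4B, 4-aligned); 8..16  dst  (8B, 8-aligned); sizeof = 16, alignof = 8
0..18  payload_len  (18B, 2-aligned)
18..19  ttl  (1B, 1-aligned)
19..20  -- padding (1B)
20..24  length  (4B, 2-aligned)
24..28  flags  (4B, 2-aligned)
28..44  seq  (16B, 2-aligned)
within Event: dst at 8
28 + 8 = 36

36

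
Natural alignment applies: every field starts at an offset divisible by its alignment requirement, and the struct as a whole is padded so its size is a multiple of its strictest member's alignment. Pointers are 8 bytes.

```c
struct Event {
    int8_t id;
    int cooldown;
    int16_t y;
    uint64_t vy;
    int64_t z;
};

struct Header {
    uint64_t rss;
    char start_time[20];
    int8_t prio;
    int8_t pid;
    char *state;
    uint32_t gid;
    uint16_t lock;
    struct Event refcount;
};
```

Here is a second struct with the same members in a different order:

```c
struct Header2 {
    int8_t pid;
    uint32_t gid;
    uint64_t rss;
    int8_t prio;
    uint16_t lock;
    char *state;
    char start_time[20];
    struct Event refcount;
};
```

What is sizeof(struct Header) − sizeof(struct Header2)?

Event: 0..1  id  (1B, 1-aligned); 1..4  -- padding (3B); 4..8  cooldown  (4B, 4-aligned); 8..10  y  (2B, 2-aligned); 10..16  -- padding (6B); 16..24  vy  (8B, 8-aligned); 24..32  z  (8B, 8-aligned); sizeof = 32, alignof = 8
0..8  rss  (8B, 8-aligned)
8..28  start_time  (20B, 1-aligned)
28..29  prio  (1B, 1-aligned)
29..30  pid  (1B, 1-aligned)
30..32  -- padding (2B)
32..40  state  (8B, 8-aligned)
40..44  gid  (4B, 4-aligned)
44..46  lock  (2B, 2-aligned)
46..48  -- padding (2B)
48..80  refcount  (32B, 8-aligned)
sizeof = 80, alignof = 8
— Header2 —
0..1  pid  (1B, 1-aligned)
1..4  -- padding (3B)
4..8  gid  (4B, 4-aligned)
8..16  rss  (8B, 8-aligned)
16..17  prio  (1B, 1-aligned)
17..18  -- padding (1B)
18..20  lock  (2B, 2-aligned)
20..24  -- padding (4B)
24..32  state  (8B, 8-aligned)
32..52  start_time  (20B, 1-aligned)
52..56  -- padding (4B)
56..88  refcount  (32B, 8-aligned)
sizeof = 88, alignof = 8
80 − 88 = -8

-8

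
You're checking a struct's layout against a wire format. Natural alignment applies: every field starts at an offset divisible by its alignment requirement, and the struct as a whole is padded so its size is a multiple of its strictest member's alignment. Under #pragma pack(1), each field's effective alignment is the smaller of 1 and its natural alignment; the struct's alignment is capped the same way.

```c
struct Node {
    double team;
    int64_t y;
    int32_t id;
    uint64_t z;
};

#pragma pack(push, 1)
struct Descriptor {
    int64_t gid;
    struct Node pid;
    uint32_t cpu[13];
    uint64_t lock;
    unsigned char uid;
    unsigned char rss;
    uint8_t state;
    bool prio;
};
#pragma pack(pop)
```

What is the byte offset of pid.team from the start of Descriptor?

8

Node: team at 0 (size 8, align 8) → ends 8; y at 8 (size 8, align 8) → ends 16; id at 16 (size 4, align 4) → ends 20; pad 4 to align 8 for z; z at 24 (size 8, align 8) → ends 32; total 32 bytes, alignment 8
gid at 0 (size 8, align 1) → ends 8
pid at 8 (size 32, align 1) → ends 40
within Node: team at 0
8 + 0 = 8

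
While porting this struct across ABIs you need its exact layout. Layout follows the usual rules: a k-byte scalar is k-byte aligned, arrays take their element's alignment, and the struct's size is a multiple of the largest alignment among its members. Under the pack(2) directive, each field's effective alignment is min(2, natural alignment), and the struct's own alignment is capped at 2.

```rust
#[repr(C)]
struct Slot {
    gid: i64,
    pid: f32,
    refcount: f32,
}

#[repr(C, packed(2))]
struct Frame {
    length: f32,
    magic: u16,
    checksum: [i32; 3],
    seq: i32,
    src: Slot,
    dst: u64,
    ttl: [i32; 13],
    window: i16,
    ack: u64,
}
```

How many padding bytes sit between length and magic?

0

Slot: gid at 0 (size 8, align 8) → ends 8; pid at 8 (size 4, align 4) → ends 12; refcount at 12 (size 4, align 4) → ends 16; total 16 bytes, alignment 8
length at 0 (size 4, align 2) → ends 4
magic at 4 (size 2, align 2) → ends 6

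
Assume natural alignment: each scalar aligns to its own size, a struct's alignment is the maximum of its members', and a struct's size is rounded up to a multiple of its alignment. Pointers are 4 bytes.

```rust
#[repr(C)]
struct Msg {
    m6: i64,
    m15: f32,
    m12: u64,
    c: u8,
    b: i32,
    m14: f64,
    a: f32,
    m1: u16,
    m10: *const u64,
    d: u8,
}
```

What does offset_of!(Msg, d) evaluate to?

@0: m6 [8B, align 8] → 8
@8: m15 [4B, align 4] → 12
+4 pad (align 8)
@16: m12 [8B, align 8] → 24
@24: c [1B, align 1] → 25
+3 pad (align 4)
@28: b [4B, align 4] → 32
@32: m14 [8B, align 8] → 40
@40: a [4B, align 4] → 44
@44: m1 [2B, align 2] → 46
+2 pad (align 4)
@48: m10 [4B, align 4] → 52
@52: d [1B, align 1] → 53

52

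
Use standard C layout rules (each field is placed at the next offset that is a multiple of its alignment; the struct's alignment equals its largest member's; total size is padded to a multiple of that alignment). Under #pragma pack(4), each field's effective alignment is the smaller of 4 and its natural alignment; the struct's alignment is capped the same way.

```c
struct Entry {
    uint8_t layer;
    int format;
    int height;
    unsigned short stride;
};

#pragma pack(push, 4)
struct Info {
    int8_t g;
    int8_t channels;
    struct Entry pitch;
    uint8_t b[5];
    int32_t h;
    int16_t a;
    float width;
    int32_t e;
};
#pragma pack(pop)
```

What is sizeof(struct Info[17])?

Entry: 0..1  layer  (1B, 1-aligned); 1..4  -- padding (3B); 4..8  format  (4B, 4-aligned); 8..12  height  (4B, 4-aligned); 12..14  stride  (2B, 2-aligned); 14..16  -- tail padding (2B); sizeof = 16, alignof = 4
0..1  g  (1B, 1-aligned)
1..2  channels  (1B, 1-aligned)
2..4  -- padding (2B)
4..20  pitch  (16B, 4-aligned)
20..25  b  (5B, 1-aligned)
25..28  -- padding (3B)
28..32  h  (4B, 4-aligned)
32..34  a  (2B, 2-aligned)
34..36  -- padding (2B)
36..40  width  (4B, 4-aligned)
40..44  e  (4B, 4-aligned)
sizeof = 44, alignof = 4
array of 17: 17 × 44 = 748

748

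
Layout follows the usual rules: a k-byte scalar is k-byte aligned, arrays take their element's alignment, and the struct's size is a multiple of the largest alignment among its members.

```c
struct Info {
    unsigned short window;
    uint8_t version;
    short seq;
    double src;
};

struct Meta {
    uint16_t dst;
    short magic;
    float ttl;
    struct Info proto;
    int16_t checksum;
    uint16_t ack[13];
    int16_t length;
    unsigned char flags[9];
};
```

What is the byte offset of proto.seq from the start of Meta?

12

Info: @0: window [2B, align 2] → 2; @2: version [1B, align 1] → 3; +1 pad (align 2); @4: seq [2B, align 2] → 6; +2 pad (align 8); @8: src [8B, align 8] → 16; size 16, align 8
@0: dst [2B, align 2] → 2
@2: magic [2B, align 2] → 4
@4: ttl [4B, align 4] → 8
@8: proto [16B, align 8] → 24
within Info: seq at 4
8 + 4 = 12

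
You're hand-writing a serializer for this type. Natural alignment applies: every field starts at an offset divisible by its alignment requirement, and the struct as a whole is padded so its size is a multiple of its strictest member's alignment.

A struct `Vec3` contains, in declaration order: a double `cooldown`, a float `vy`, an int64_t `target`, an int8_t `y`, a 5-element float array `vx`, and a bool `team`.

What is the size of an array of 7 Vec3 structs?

392

0..8  cooldown  (8B, 8-aligned)
8..12  vy  (4B, 4-aligned)
12..16  -- padding (4B)
16..24  target  (8B, 8-aligned)
24..25  y  (1B, 1-aligned)
25..28  -- padding (3B)
28..48  vx  (20B, 4-aligned)
48..49  team  (1B, 1-aligned)
49..56  -- tail padding (7B)
sizeof = 56, alignof = 8
array of 7: 7 × 56 = 392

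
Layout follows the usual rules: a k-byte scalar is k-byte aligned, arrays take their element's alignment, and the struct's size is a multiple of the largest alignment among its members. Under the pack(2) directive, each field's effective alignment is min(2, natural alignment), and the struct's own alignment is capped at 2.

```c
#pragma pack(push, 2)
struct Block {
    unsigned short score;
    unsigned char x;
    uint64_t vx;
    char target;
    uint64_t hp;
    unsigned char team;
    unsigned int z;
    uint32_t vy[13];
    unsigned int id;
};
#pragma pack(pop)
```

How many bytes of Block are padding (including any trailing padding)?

@0: score [2B, align 2] → 2
@2: x [1B, align 1] → 3
+1 pad (align 2)
@4: vx [8B, align 2] → 12
@12: target [1B, align 1] → 13
+1 pad (align 2)
@14: hp [8B, align 2] → 22
@22: team [1B, align 1] → 23
+1 pad (align 2)
@24: z [4B, align 2] → 28
@28: vy [52B, align 2] → 80
@80: id [4B, align 2] → 84
size 84, align 2
data bytes 81, size 84 → padding 3

3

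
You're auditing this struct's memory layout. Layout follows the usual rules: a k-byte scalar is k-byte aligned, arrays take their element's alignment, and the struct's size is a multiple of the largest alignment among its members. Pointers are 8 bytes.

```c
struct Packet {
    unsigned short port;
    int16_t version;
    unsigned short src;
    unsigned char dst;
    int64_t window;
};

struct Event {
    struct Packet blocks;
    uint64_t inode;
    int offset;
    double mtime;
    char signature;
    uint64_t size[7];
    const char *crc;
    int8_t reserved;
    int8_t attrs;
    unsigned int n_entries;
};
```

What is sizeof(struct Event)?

Packet: 0..2  port  (2B, 2-aligned); 2..4  version  (2B, 2-aligned); 4..6  src  (2B, 2-aligned); 6..7  dst  (1B, 1-aligned); 7..8  -- padding (1B); 8..16  window  (8B, 8-aligned); sizeof = 16, alignof = 8
0..16  blocks  (16B, 8-aligned)
16..24  inode  (8B, 8-aligned)
24..28  offset  (4B, 4-aligned)
28..32  -- padding (4B)
32..40  mtime  (8B, 8-aligned)
40..41  signature  (1B, 1-aligned)
41..48  -- padding (7B)
48..104  size  (56B, 8-aligned)
104..112  crc  (8B, 8-aligned)
112..113  reserved  (1B, 1-aligned)
113..114  attrs  (1B, 1-aligned)
114..116  -- padding (2B)
116..120  n_entries  (4B, 4-aligned)
sizeof = 120, alignof = 8

120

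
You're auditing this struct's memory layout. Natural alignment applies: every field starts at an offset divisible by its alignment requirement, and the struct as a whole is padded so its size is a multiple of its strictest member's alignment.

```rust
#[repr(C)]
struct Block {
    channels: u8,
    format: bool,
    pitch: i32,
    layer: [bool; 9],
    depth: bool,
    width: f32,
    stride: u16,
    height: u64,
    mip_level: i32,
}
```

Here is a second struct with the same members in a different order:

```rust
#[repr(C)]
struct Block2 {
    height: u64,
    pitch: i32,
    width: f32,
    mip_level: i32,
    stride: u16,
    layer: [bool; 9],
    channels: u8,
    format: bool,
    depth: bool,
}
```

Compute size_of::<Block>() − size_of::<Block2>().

8

channels at 0 (size 1, align 1) → ends 1
format at 1 (size 1, align 1) → ends 2
pad 2 to align 4 for pitch
pitch at 4 (size 4, align 4) → ends 8
layer at 8 (size 9, align 1) → ends 17
depth at 17 (size 1, align 1) → ends 18
pad 2 to align 4 for width
width at 20 (size 4, align 4) → ends 24
stride at 24 (size 2, align 2) → ends 26
pad 6 to align 8 for height
height at 32 (size 8, align 8) → ends 40
mip_level at 40 (size 4, align 4) → ends 44
tail pad 4 to reach multiple of 8
total 48 bytes, alignment 8
— Block2 —
height at 0 (size 8, align 8) → ends 8
pitch at 8 (size 4, align 4) → ends 12
width at 12 (size 4, align 4) → ends 16
mip_level at 16 (size 4, align 4) → ends 20
stride at 20 (size 2, align 2) → ends 22
layer at 22 (size 9, align 1) → ends 31
channels at 31 (size 1, align 1) → ends 32
format at 32 (size 1, align 1) → ends 33
depth at 33 (size 1, align 1) → ends 34
tail pad 6 to reach multiple of 8
total 40 bytes, alignment 8
48 − 40 = 8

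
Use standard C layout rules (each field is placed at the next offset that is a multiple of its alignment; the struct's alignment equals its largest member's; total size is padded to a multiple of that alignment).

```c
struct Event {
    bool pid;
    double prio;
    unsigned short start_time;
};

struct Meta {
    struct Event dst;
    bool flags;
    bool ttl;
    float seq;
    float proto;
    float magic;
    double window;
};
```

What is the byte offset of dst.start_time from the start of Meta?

Event: @0: pid [1B, align 1] → 1; +7 pad (align 8); @8: prio [8B, align 8] → 16; @16: start_time [2B, align 2] → 18; +6 tail pad (align 8); size 24, align 8
@0: dst [24B, align 8] → 24
within Event: start_time at 16
0 + 16 = 16

16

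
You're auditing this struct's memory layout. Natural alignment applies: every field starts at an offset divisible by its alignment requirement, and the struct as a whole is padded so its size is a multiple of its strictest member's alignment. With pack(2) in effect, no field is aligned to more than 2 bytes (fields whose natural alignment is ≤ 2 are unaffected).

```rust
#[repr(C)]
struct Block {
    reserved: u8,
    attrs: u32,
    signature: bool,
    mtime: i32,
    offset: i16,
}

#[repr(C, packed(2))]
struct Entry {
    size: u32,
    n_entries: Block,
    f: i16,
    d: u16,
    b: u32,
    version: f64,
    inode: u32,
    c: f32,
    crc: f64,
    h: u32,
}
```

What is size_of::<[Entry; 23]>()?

1380

Block: 0..1  reserved  (1B, 1-aligned); 1..4  -- padding (3B); 4..8  attrs  (4B, 4-aligned); 8..9  signature  (1B, 1-aligned); 9..12  -- padding (3B); 12..16  mtime  (4B, 4-aligned); 16..18  offset  (2B, 2-aligned); 18..20  -- tail padding (2B); sizeof = 20, alignof = 4
0..4  size  (4B, 2-aligned)
4..24  n_entries  (20B, 2-aligned)
24..26  f  (2B, 2-aligned)
26..28  d  (2B, 2-aligned)
28..32  b  (4B, 2-aligned)
32..40  version  (8B, 2-aligned)
40..44  inode  (4B, 2-aligned)
44..48  c  (4B, 2-aligned)
48..56  crc  (8B, 2-aligned)
56..60  h  (4B, 2-aligned)
sizeof = 60, alignof = 2
array of 23: 23 × 60 = 1380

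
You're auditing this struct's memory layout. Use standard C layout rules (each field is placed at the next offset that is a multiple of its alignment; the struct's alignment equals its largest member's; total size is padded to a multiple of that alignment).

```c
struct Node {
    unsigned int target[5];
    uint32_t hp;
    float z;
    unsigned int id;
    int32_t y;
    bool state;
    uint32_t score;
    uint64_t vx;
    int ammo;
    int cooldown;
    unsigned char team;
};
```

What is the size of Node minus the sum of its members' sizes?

0..20  target  (20B, 4-aligned)
20..24  hp  (4B, 4-aligned)
24..28  z  (4B, 4-aligned)
28..32  id  (4B, 4-aligned)
32..36  y  (4B, 4-aligned)
36..37  state  (1B, 1-aligned)
37..40  -- padding (3B)
40..44  score  (4B, 4-aligned)
44..48  -- padding (4B)
48..56  vx  (8B, 8-aligned)
56..60  ammo  (4B, 4-aligned)
60..64  cooldown  (4B, 4-aligned)
64..65  team  (1B, 1-aligned)
65..72  -- tail padding (7B)
sizeof = 72, alignof = 8
data bytes 58, size 72 → padding 14

14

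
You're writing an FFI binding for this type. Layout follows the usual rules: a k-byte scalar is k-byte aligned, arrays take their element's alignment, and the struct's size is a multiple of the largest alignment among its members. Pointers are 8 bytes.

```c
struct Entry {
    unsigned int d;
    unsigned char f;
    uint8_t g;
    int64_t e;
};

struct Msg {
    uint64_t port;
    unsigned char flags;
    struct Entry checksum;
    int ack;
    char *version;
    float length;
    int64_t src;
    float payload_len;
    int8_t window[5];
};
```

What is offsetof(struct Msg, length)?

Entry: d at 0 (size 4, align 4) → ends 4; f at 4 (size 1, align 1) → ends 5; g at 5 (size 1, align 1) → ends 6; pad 2 to align 8 for e; e at 8 (size 8, align 8) → ends 16; total 16 bytes, alignment 8
port at 0 (size 8, align 8) → ends 8
flags at 8 (size 1, align 1) → ends 9
pad 7 to align 8 for checksum
checksum at 16 (size 16, align 8) → ends 32
ack at 32 (size 4, align 4) → ends 36
pad 4 to align 8 for version
version at 40 (size 8, align 8) → ends 48
length at 48 (size 4, align 4) → ends 52

48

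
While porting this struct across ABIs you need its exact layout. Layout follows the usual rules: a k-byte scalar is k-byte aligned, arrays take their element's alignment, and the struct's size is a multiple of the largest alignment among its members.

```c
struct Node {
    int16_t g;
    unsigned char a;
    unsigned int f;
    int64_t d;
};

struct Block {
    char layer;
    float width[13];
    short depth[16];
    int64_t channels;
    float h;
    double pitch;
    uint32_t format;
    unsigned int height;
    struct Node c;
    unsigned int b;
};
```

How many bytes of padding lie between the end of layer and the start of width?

3

Node: 0..2  g  (2B, 2-aligned); 2..3  a  (1B, 1-aligned); 3..4  -- padding (1B); 4..8  f  (4B, 4-aligned); 8..16  d  (8B, 8-aligned); sizeof = 16, alignof = 8
0..1  layer  (1B, 1-aligned)
1..4  -- padding (3B)
4..56  width  (52B, 4-aligned)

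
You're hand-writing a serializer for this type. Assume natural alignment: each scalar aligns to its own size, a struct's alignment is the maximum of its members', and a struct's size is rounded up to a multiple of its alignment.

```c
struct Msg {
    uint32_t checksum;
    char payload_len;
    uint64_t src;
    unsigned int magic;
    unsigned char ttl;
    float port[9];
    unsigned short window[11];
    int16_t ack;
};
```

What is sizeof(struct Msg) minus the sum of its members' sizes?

10

@0: checksum [4B, align 4] → 4
@4: payload_len [1B, align 1] → 5
+3 pad (align 8)
@8: src [8B, align 8] → 16
@16: magic [4B, align 4] → 20
@20: ttl [1B, align 1] → 21
+3 pad (align 4)
@24: port [36B, align 4] → 60
@60: window [22B, align 2] → 82
@82: ack [2B, align 2] → 84
+4 tail pad (align 8)
size 88, align 8
data bytes 78, size 88 → padding 10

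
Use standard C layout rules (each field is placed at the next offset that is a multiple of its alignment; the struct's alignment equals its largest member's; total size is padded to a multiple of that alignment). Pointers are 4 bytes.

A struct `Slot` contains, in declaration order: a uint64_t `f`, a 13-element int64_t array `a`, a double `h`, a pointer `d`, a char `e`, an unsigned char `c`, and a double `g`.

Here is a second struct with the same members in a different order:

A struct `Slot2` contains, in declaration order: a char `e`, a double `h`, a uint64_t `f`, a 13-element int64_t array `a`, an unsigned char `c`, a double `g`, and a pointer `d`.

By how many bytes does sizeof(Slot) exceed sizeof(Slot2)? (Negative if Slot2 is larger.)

-16

f at 0 (size 8, align 8) → ends 8
a at 8 (size 104, align 8) → ends 112
h at 112 (size 8, align 8) → ends 120
d at 120 (size 4, align 4) → ends 124
e at 124 (size 1, align 1) → ends 125
c at 125 (size 1, align 1) → ends 126
pad 2 to align 8 for g
g at 128 (size 8, align 8) → ends 136
total 136 bytes, alignment 8
— Slot2 —
e at 0 (size 1, align 1) → ends 1
pad 7 to align 8 for h
h at 8 (size 8, align 8) → ends 16
f at 16 (size 8, align 8) → ends 24
a at 24 (size 104, align 8) → ends 128
c at 128 (size 1, align 1) → ends 129
pad 7 to align 8 for g
g at 136 (size 8, align 8) → ends 144
d at 144 (size 4, align 4) → ends 148
tail pad 4 to reach multiple of 8
total 152 bytes, alignment 8
136 − 152 = -16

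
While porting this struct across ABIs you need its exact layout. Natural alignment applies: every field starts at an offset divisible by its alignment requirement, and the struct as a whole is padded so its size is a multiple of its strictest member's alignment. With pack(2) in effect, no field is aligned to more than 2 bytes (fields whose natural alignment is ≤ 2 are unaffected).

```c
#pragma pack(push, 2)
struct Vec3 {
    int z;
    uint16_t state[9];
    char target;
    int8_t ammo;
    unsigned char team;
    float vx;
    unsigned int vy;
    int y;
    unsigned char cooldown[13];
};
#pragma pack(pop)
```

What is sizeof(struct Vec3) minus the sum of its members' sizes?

@0: z [4B, align 2] → 4
@4: state [18B, align 2] → 22
@22: target [1B, align 1] → 23
@23: ammo [1B, align 1] → 24
@24: team [1B, align 1] → 25
+1 pad (align 2)
@26: vx [4B, align 2] → 30
@30: vy [4B, align 2] → 34
@34: y [4B, align 2] → 38
@38: cooldown [13B, align 1] → 51
+1 tail pad (align 2)
size 52, align 2
data bytes 50, size 52 → padding 2

2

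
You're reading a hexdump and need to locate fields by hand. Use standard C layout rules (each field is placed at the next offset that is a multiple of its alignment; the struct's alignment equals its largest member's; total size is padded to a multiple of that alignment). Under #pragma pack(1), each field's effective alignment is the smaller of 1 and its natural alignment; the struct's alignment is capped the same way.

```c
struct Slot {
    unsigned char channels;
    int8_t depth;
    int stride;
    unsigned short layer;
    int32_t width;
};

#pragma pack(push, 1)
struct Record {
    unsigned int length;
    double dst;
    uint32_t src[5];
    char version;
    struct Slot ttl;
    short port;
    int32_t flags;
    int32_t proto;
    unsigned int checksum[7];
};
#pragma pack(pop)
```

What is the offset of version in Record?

Slot: channels at 0 (size 1, align 1) → ends 1; depth at 1 (size 1, align 1) → ends 2; pad 2 to align 4 for stride; stride at 4 (size 4, align 4) → ends 8; layer at 8 (size 2, align 2) → ends 10; pad 2 to align 4 for width; width at 12 (size 4, align 4) → ends 16; total 16 bytes, alignment 4
length at 0 (size 4, align 1) → ends 4
dst at 4 (size 8, align 1) → ends 12
src at 12 (size 20, align 1) → ends 32
version at 32 (size 1, align 1) → ends 33

32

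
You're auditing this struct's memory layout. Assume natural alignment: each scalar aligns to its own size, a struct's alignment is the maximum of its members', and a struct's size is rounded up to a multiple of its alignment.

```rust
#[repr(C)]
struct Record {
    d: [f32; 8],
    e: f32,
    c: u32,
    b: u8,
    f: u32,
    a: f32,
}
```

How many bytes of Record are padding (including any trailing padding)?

3

d at 0 (size 32, align 4) → ends 32
e at 32 (size 4, align 4) → ends 36
c at 36 (size 4, align 4) → ends 40
b at 40 (size 1, align 1) → ends 41
pad 3 to align 4 for f
f at 44 (size 4, align 4) → ends 48
a at 48 (size 4, align 4) → ends 52
total 52 bytes, alignment 4
data bytes 49, size 52 → padding 3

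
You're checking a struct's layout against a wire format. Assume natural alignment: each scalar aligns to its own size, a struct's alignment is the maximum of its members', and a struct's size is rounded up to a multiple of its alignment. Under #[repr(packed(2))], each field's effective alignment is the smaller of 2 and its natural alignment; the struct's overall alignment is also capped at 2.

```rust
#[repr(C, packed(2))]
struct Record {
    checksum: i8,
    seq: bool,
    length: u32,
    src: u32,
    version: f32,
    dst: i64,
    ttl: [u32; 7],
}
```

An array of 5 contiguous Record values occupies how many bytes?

250

0..1  checksum  (1B, 1-aligned)
1..2  seq  (1B, 1-aligned)
2..6  length  (4B, 2-aligned)
6..10  src  (4B, 2-aligned)
10..14  version  (4B, 2-aligned)
14..22  dst  (8B, 2-aligned)
22..50  ttl  (28B, 2-aligned)
sizeof = 50, alignof = 2
array of 5: 5 × 50 = 250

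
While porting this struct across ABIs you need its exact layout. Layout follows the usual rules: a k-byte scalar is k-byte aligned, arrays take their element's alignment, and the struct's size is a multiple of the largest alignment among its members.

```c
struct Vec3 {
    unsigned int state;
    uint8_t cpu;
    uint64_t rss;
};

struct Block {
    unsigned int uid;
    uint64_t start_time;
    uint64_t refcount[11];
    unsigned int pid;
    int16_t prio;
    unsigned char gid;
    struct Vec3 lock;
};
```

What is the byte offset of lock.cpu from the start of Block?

116

Vec3: @0: state [4B, align 4] → 4; @4: cpu [1B, align 1] → 5; +3 pad (align 8); @8: rss [8B, align 8] → 16; size 16, align 8
@0: uid [4B, align 4] → 4
+4 pad (align 8)
@8: start_time [8B, align 8] → 16
@16: refcount [88B, align 8] → 104
@104: pid [4B, align 4] → 108
@108: prio [2B, align 2] → 110
@110: gid [1B, align 1] → 111
+1 pad (align 8)
@112: lock [16B, align 8] → 128
within Vec3: cpu at 4
112 + 4 = 116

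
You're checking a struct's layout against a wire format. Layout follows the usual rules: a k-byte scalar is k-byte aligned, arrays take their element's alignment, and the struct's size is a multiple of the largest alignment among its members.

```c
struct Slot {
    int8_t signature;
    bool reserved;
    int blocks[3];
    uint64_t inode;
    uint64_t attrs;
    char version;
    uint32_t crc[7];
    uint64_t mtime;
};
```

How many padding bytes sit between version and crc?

signature at 0 (size 1, align 1) → ends 1
reserved at 1 (size 1, align 1) → ends 2
pad 2 to align 4 for blocks
blocks at 4 (size 12, align 4) → ends 16
inode at 16 (size 8, align 8) → ends 24
attrs at 24 (size 8, align 8) → ends 32
version at 32 (size 1, align 1) → ends 33
pad 3 to align 4 for crc
crc at 36 (size 28, align 4) → ends 64

3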